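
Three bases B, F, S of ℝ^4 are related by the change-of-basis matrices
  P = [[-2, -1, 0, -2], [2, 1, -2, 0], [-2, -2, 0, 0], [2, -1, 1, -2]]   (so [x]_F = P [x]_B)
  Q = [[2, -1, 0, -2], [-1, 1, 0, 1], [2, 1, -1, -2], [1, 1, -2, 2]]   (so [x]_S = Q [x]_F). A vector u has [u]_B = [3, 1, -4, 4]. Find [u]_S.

[-31, 23, 7, 2]

First [u]_F = P [u]_B = [-15, 15, -8, -7].
Then [u]_S = Q [u]_F = [-31, 23, 7, 2].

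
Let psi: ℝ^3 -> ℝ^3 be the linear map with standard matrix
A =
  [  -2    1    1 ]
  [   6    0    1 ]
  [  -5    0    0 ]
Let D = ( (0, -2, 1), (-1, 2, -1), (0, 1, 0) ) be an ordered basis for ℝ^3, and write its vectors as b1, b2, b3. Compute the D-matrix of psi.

[[1, 2, -1], [1, -3, -1], [1, 3, 0]]

The j-th column of [psi]_D is [psi(bj)]_D.
psi(b1) = A b1 = (-1, 1, 0) = b1 + b2 + b3, so column 1 is (1, 1, 1).
Repeating for b2, b3 and assembling the columns gives [[1, 2, -1], [1, -3, -1], [1, 3, 0]].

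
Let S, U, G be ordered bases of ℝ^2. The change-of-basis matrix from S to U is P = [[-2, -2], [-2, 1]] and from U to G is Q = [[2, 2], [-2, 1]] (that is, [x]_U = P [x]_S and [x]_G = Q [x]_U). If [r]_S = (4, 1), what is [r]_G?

Apply P to get U-coordinates (-10, -7), then Q to get G-coordinates.
The result is [r]_G = (-34, 13).

(-34, 13)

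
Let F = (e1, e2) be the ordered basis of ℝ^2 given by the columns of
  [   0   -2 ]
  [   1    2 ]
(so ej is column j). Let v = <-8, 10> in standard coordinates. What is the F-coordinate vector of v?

We seek scalars with c_1 e1 + c_2 e2 = v; equivalently solve M c = v where the columns of M are e1, e2.
System: 0c_1 - 2c_2 = -8, c_1 + 2c_2 = 10; solving gives c_1 = 2, c_2 = 4.
Check: 2e1 + 4e2 = <-8, 10>.

<2, 4>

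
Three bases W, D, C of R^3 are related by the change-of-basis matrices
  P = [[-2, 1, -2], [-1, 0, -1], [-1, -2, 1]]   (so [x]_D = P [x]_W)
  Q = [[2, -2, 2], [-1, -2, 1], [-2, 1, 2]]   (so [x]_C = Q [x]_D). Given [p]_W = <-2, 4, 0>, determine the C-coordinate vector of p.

<0, -18, -26>

Composing the changes, [p]_C = Q P [p]_W.
Q P = [[-4, -2, 0], [3, -3, 5], [1, -6, 5]]; applying this to <-2, 4, 0> gives <0, -18, -26>.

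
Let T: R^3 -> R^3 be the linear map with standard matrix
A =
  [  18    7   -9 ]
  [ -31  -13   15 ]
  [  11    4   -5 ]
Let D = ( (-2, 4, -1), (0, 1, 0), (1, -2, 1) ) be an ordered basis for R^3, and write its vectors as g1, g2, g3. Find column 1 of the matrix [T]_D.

(-2, -3, -3)

Compute T(g1) = A g1 = (1, -5, -1) in standard coordinates.
Then write this in D-coordinates: solve for y in y_1 g1 + ... + y_3 g3 = (1, -5, -1).
This gives y = (-2, -3, -3), which is column 1 of [T]_D.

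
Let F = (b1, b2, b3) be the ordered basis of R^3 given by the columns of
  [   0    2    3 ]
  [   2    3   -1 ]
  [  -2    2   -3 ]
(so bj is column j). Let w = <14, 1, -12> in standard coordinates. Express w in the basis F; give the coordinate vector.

[w]_F is the unique c with M c = w, where M has columns b1, ..., b3.
Solving this 3x3 system gives c = (1, 1, 4).
Check: b1 + b2 + 4b3 = <14, 1, -12>.

<1, 1, 4>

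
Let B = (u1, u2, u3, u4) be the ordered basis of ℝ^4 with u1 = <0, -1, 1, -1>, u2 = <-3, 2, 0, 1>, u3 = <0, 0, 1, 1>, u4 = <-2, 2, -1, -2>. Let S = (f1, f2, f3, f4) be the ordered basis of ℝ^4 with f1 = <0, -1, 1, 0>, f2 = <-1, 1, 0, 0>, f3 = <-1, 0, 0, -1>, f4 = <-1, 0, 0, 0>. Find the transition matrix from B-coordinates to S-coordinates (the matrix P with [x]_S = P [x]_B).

Column j of P is [uj]_S, since P maps B-coordinates to S-coordinates.
Expressing u1 in S: u1 = f1 + 0·f2 + f3 - f4, so column 1 of P is <1, 0, 1, -1>.
Doing the same for each uj gives P = [[1, 0, 1, -1], [0, 2, 1, 1], [1, -1, -1, 2], [-1, 2, 0, -1]].

[[1, 0, 1, -1], [0, 2, 1, 1], [1, -1, -1, 2], [-1, 2, 0, -1]]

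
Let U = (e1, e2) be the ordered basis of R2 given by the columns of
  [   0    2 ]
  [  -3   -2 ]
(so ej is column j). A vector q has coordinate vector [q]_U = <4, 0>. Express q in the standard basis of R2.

<0, -12>

q = M [q]_U, where M has columns e1, e2.
Carrying out the matrix-vector product, q = <0, -12>.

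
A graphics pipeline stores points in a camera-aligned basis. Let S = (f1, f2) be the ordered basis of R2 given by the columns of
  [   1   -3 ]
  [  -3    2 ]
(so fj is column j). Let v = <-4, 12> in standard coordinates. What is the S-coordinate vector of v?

Write v = c_1 f1 + c_2 f2 and solve for the c_i.
System: c_1 - 3c_2 = -4, -3c_1 + 2c_2 = 12; solving gives c_1 = -4, c_2 = 0.
Check: -4f1 + 0·f2 = <-4, 12>.

<-4, 0>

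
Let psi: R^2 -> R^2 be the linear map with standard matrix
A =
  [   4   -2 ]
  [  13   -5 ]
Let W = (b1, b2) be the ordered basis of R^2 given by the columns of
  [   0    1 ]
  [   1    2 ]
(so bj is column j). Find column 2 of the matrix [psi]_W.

[3, 0]

Compute psi(b2) = A b2 = [0, 3] in standard coordinates.
Then write this in W-coordinates: solve for y in y_1 b1 + y_2 b2 = [0, 3].
This gives y = [3, 0], which is column 2 of [psi]_W.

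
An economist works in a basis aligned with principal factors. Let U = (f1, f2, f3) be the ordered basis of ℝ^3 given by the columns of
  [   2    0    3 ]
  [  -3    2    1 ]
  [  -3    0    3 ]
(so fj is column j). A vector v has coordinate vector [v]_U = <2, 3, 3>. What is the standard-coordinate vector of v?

<13, 3, 3>

v = M [v]_U, where M has columns f1, ..., f3.
Carrying out the matrix-vector product, v = <13, 3, 3>.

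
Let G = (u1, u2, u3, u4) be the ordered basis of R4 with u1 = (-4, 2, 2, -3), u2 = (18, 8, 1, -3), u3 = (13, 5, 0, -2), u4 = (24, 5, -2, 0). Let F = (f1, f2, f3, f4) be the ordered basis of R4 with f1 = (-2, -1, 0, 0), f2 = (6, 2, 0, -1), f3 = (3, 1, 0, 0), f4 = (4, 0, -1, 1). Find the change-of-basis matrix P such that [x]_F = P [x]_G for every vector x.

Column j of P is [uj]_F, since P maps G-coordinates to F-coordinates.
Expressing u1 in F: u1 = -2f1 + f2 - 2f3 - 2f4, so column 1 of P is (-2, 1, -2, -2).
Doing the same for each uj gives P = [[-2, -2, -2, 1], [1, 2, 2, 2], [-2, 2, -1, 2], [-2, -1, 0, 2]].

[[-2, -2, -2, 1], [1, 2, 2, 2], [-2, 2, -1, 2], [-2, -1, 0, 2]]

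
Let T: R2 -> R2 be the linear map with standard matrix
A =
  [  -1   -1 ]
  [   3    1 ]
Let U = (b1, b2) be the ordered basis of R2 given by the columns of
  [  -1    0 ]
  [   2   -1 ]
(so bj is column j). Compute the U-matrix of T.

Let P have columns b1, b2. Then [T]_U = P^(-1) A P.
Here det P = 1, so P^(-1) is integer; computing A P first and then P^(-1)(A P) gives [[1, -1], [3, -1]].

[[1, -1], [3, -1]]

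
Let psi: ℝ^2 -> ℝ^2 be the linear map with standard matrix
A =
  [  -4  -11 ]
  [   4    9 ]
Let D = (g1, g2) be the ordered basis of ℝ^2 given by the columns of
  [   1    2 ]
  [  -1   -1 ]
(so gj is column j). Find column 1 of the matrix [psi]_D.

[3, 2]

Compute psi(g1) = A g1 = [7, -5] in standard coordinates.
Then write this in D-coordinates: solve for y in y_1 g1 + y_2 g2 = [7, -5].
This gives y = [3, 2], which is column 1 of [psi]_D.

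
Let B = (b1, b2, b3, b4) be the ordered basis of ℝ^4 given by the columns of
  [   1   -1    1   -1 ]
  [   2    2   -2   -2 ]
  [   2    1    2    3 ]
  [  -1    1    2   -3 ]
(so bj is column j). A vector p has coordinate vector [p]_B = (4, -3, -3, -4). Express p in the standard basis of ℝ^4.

By definition p = 4b1 - 3b2 - 3b3 - 4b4.
Summing componentwise gives (8, 16, -13, -1).

(8, 16, -13, -1)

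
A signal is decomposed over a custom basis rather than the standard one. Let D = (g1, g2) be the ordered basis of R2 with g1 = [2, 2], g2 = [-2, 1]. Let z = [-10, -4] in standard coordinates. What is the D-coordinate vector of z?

[-3, 2]

[z]_D is the unique c with M c = z, where M has columns g1, g2.
System: 2c_1 - 2c_2 = -10, 2c_1 + c_2 = -4; solving gives c_1 = -3, c_2 = 2.
Check: -3g1 + 2g2 = [-10, -4].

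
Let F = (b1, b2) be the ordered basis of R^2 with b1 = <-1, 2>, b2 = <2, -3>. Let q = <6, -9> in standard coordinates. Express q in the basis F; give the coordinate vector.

[q]_F is the unique c with M c = q, where M has columns b1, b2.
System: -c_1 + 2c_2 = 6, 2c_1 - 3c_2 = -9; solving gives c_1 = 0, c_2 = 3.
Check: 0·b1 + 3b2 = <6, -9>.

<0, 3>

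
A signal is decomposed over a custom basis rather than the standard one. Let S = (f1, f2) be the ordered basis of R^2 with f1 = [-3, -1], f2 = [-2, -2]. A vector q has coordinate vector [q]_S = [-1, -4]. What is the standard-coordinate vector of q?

By definition q = -f1 - 4f2.
Summing componentwise gives [11, 9].

[11, 9]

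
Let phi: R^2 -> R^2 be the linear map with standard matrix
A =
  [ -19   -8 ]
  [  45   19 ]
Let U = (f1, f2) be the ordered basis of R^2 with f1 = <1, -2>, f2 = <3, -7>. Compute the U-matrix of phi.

The j-th column of [phi]_U is [phi(fj)]_U.
phi(f1) = A f1 = <-3, 7> = 0·f1 - f2, so column 1 is <0, -1>.
Repeating for f2 and assembling the columns gives [[0, -1], [-1, 0]].

[[0, -1], [-1, 0]]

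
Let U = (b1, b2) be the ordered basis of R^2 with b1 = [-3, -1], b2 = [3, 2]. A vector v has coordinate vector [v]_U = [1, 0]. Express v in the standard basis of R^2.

[-3, -1]

By definition v = b1 + 0·b2.
Summing componentwise gives [-3, -1].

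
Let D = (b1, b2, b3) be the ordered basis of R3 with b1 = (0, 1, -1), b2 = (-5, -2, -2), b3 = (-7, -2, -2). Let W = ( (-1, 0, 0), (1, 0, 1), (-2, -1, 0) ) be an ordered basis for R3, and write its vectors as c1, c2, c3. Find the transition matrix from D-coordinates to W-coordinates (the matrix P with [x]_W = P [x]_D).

Let M have columns bj and N have columns cj. Then for every x, N [x]_W = x = M [x]_D, so P = N^(-1) M.
Since det N = -1, N^(-1) has integer entries; multiplying gives P = [[1, -1, 1], [-1, -2, -2], [-1, 2, 2]].

[[1, -1, 1], [-1, -2, -2], [-1, 2, 2]]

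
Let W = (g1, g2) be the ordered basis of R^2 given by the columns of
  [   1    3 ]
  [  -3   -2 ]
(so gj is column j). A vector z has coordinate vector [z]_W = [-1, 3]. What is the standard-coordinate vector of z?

By definition z = -g1 + 3g2.
Summing componentwise gives [8, -3].

[8, -3]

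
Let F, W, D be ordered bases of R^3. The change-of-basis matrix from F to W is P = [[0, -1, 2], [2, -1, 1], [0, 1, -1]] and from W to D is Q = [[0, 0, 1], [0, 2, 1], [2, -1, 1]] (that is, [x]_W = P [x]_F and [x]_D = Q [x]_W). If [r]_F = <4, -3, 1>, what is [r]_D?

First [r]_W = P [r]_F = <5, 12, -4>.
Then [r]_D = Q [r]_W = <-4, 20, -6>.

<-4, 20, -6>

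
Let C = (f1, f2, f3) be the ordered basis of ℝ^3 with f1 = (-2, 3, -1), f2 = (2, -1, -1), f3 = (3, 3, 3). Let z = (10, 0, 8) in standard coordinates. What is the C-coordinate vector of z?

(-2, 0, 2)

Write z = c_1 f1 + ... + c_3 f3 and solve for the c_i.
Row-reducing the augmented matrix [M | z] gives c = (-2, 0, 2).
Check: -2f1 + 0·f2 + 2f3 = (10, 0, 8).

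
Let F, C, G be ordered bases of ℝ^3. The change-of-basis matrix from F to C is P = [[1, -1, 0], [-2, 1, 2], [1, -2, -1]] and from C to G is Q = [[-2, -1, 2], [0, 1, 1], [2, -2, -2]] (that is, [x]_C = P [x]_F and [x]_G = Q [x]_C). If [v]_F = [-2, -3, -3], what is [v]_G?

Apply P to get C-coordinates [1, -5, 7], then Q to get G-coordinates.
The result is [v]_G = [17, 2, -2].

[17, 2, -2]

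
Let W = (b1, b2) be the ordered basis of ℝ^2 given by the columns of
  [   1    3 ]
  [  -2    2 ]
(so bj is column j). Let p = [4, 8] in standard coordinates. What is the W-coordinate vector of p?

[p]_W is the unique c with M c = p, where M has columns b1, b2.
System: c_1 + 3c_2 = 4, -2c_1 + 2c_2 = 8; solving gives c_1 = -2, c_2 = 2.
Check: -2b1 + 2b2 = [4, 8].

[-2, 2]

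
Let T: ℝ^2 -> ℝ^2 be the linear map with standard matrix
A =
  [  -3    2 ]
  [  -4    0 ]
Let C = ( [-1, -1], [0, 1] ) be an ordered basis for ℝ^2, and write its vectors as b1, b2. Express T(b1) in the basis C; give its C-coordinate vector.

[-1, 3]

Column 1 of [T]_C is the C-coordinate vector of T(b1).
In standard coordinates T(b1) = A b1 = [1, 4].
Converting to C: [1, 4] = -b1 + 3b2, so the coordinate vector is [-1, 3].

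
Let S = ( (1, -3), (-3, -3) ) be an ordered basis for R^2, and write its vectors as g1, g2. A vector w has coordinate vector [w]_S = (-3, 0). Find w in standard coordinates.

(-3, 9)

By definition w = -3g1 + 0·g2.
Summing componentwise gives (-3, 9).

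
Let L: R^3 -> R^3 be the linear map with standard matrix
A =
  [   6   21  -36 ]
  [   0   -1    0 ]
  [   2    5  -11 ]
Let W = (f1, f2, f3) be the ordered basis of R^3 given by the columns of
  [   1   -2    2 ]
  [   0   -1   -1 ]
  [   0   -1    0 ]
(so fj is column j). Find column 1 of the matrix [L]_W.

Column 1 of [L]_W is the W-coordinate vector of L(f1).
In standard coordinates L(f1) = A f1 = <6, 0, 2>.
Converting to W: <6, 0, 2> = -2f1 - 2f2 + 2f3, so the coordinate vector is <-2, -2, 2>.

<-2, -2, 2>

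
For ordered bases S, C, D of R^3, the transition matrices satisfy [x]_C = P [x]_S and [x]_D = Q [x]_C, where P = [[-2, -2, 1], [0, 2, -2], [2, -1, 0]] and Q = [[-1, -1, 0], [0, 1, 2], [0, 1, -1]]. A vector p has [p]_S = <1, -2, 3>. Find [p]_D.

Apply P to get C-coordinates <5, -10, 4>, then Q to get D-coordinates.
The result is [p]_D = <5, -2, -14>.

<5, -2, -14>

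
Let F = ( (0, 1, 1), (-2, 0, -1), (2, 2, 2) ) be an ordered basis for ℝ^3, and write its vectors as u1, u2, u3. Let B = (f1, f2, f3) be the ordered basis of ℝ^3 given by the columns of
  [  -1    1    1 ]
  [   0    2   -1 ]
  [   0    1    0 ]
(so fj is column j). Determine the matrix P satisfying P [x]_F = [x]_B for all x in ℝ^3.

Column j of P is [uj]_B, since P maps F-coordinates to B-coordinates.
Expressing u1 in B: u1 = 2f1 + f2 + f3, so column 1 of P is (2, 1, 1).
Doing the same for each uj gives P = [[2, -1, 2], [1, -1, 2], [1, -2, 2]].

[[2, -1, 2], [1, -1, 2], [1, -2, 2]]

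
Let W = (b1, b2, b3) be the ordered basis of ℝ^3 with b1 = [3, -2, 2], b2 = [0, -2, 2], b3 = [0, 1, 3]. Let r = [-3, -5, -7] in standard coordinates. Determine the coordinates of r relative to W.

[-1, 2, -3]

We seek scalars with c_1 b1 + ... + c_3 b3 = r; equivalently solve M c = r where the columns of M are b1, ..., b3.
Row-reducing the augmented matrix [M | r] gives c = (-1, 2, -3).
Check: -b1 + 2b2 - 3b3 = [-3, -5, -7].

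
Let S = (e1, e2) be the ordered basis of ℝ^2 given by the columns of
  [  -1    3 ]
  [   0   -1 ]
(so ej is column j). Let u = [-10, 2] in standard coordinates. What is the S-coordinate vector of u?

We seek scalars with c_1 e1 + c_2 e2 = u; equivalently solve M c = u where the columns of M are e1, e2.
System: -c_1 + 3c_2 = -10, 0c_1 - c_2 = 2; solving gives c_1 = 4, c_2 = -2.
Check: 4e1 - 2e2 = [-10, 2].

[4, -2]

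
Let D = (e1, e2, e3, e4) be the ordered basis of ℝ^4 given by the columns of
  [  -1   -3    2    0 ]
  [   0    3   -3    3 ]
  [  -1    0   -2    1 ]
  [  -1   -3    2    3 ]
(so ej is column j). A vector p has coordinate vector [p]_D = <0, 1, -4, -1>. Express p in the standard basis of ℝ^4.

<-11, 12, 7, -14>

The coordinates say p = 0·e1 + e2 - 4e3 - e4; adding the scaled basis vectors gives <-11, 12, 7, -14>.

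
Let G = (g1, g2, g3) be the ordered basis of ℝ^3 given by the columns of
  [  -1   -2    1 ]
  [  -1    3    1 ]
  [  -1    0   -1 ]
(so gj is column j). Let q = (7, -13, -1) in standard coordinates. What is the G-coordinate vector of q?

(1, -4, 0)

We seek scalars with c_1 g1 + ... + c_3 g3 = q; equivalently solve M c = q where the columns of M are g1, ..., g3.
Row-reducing the augmented matrix [M | q] gives c = (1, -4, 0).
Check: g1 - 4g2 + 0·g3 = (7, -13, -1).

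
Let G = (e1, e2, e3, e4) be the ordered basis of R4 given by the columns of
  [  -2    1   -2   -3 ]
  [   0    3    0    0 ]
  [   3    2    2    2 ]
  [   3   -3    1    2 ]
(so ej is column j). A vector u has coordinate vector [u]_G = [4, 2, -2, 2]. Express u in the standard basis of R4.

[-8, 6, 16, 8]

By definition u = 4e1 + 2e2 - 2e3 + 2e4.
Summing componentwise gives [-8, 6, 16, 8].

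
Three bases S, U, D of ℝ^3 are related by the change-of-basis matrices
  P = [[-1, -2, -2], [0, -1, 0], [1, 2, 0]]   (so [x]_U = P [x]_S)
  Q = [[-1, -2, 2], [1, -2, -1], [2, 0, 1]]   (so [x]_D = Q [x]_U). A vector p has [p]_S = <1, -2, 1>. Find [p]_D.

<-11, 0, -1>

First [p]_U = P [p]_S = <1, 2, -3>.
Then [p]_D = Q [p]_U = <-11, 0, -1>.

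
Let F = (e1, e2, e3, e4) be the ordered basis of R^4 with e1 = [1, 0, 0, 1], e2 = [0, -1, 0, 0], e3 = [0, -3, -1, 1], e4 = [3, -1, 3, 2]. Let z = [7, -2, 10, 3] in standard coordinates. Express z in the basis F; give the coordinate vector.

[-2, 2, -1, 3]

Write z = c_1 e1 + ... + c_4 e4 and solve for the c_i.
Solving this 4x4 system gives c = (-2, 2, -1, 3).
Check: -2e1 + 2e2 - e3 + 3e4 = [7, -2, 10, 3].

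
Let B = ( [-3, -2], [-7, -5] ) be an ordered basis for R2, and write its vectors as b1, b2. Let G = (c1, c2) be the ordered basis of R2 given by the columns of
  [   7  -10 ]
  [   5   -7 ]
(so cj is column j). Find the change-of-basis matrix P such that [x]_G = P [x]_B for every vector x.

Take x = bj: its B-coordinates are the j-th standard unit vector, so P e_j — column j of P — equals [bj]_G.
b1 = c1 + c2, giving column 1 = [1, 1]; repeating for each j gives P = [[1, -1], [1, 0]].

[[1, -1], [1, 0]]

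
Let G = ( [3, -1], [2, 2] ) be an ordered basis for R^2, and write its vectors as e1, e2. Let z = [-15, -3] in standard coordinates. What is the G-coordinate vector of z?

[-3, -3]

[z]_G is the unique c with M c = z, where M has columns e1, e2.
System: 3c_1 + 2c_2 = -15, -c_1 + 2c_2 = -3; solving gives c_1 = -3, c_2 = -3.
Check: -3e1 - 3e2 = [-15, -3].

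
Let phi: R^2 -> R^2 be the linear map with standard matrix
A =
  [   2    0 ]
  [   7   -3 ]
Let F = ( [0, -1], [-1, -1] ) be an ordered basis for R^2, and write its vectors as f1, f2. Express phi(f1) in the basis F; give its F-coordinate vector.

Column 1 of [phi]_F is the F-coordinate vector of phi(f1).
In standard coordinates phi(f1) = A f1 = [0, 3].
Converting to F: [0, 3] = -3f1 + 0·f2, so the coordinate vector is [-3, 0].

[-3, 0]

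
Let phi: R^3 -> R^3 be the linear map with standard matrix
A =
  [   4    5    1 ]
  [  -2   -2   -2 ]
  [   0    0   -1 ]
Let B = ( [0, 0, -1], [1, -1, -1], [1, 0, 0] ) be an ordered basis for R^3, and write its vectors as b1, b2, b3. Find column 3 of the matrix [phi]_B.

[-2, 2, 2]

Compute phi(b3) = A b3 = [4, -2, 0] in standard coordinates.
Then write this in B-coordinates: solve for y in y_1 b1 + ... + y_3 b3 = [4, -2, 0].
This gives y = [-2, 2, 2], which is column 3 of [phi]_B.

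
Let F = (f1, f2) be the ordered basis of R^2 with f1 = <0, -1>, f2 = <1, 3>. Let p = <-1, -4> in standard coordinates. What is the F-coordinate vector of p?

[p]_F is the unique c with M c = p, where M has columns f1, f2.
System: 0c_1 + c_2 = -1, -c_1 + 3c_2 = -4; solving gives c_1 = 1, c_2 = -1.
Check: f1 - f2 = <-1, -4>.

<1, -1>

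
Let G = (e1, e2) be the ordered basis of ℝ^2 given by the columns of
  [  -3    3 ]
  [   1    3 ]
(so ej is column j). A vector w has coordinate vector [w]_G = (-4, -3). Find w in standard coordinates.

(3, -13)

The coordinates say w = -4e1 - 3e2; adding the scaled basis vectors gives (3, -13).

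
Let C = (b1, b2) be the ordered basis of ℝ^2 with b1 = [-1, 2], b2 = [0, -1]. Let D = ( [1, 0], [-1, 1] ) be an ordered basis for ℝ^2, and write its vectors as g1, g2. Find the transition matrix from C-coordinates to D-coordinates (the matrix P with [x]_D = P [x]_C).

[[1, -1], [2, -1]]

Take x = bj: its C-coordinates are the j-th standard unit vector, so P e_j — column j of P — equals [bj]_D.
b1 = g1 + 2g2, giving column 1 = [1, 2]; repeating for each j gives P = [[1, -1], [2, -1]].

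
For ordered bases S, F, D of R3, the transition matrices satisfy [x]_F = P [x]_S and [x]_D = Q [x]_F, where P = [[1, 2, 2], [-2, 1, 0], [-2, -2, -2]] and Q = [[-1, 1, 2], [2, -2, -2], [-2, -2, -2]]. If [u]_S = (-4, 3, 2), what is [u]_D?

Composing the changes, [u]_D = Q P [u]_S.
Q P = [[-7, -5, -6], [10, 6, 8], [6, -2, 0]]; applying this to (-4, 3, 2) gives (1, -6, -30).

(1, -6, -30)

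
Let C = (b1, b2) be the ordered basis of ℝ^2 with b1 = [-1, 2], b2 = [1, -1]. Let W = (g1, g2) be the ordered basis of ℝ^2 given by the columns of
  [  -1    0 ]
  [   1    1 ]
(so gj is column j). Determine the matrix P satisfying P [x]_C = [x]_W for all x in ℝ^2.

[[1, -1], [1, 0]]

Let M have columns bj and N have columns gj. Then for every x, N [x]_W = x = M [x]_C, so P = N^(-1) M.
Since det N = -1, N^(-1) has integer entries; multiplying gives P = [[1, -1], [1, 0]].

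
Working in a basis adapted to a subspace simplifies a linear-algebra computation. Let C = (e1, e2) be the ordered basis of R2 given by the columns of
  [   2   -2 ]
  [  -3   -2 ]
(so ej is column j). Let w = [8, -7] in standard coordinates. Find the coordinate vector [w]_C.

[3, -1]

Write w = c_1 e1 + c_2 e2 and solve for the c_i.
System: 2c_1 - 2c_2 = 8, -3c_1 - 2c_2 = -7; solving gives c_1 = 3, c_2 = -1.
Check: 3e1 - e2 = [8, -7].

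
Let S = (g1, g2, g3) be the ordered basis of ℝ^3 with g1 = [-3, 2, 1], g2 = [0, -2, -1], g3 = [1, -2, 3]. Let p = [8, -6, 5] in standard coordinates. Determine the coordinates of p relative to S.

[-2, -1, 2]

We seek scalars with c_1 g1 + ... + c_3 g3 = p; equivalently solve M c = p where the columns of M are g1, ..., g3.
Row-reducing the augmented matrix [M | p] gives c = (-2, -1, 2).
Check: -2g1 - g2 + 2g3 = [8, -6, 5].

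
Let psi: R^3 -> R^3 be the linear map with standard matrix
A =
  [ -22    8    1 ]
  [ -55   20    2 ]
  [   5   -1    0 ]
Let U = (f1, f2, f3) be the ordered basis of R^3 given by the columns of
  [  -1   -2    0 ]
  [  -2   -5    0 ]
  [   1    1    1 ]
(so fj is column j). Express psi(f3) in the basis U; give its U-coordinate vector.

Compute psi(f3) = A f3 = (1, 2, 0) in standard coordinates.
Then write this in U-coordinates: solve for y in y_1 f1 + ... + y_3 f3 = (1, 2, 0).
This gives y = (-1, 0, 1), which is column 3 of [psi]_U.

(-1, 0, 1)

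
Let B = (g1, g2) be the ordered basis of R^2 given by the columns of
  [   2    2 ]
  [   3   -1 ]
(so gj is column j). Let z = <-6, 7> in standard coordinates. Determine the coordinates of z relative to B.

We seek scalars with c_1 g1 + c_2 g2 = z; equivalently solve M c = z where the columns of M are g1, g2.
System: 2c_1 + 2c_2 = -6, 3c_1 - c_2 = 7; solving gives c_1 = 1, c_2 = -4.
Check: g1 - 4g2 = <-6, 7>.

<1, -4>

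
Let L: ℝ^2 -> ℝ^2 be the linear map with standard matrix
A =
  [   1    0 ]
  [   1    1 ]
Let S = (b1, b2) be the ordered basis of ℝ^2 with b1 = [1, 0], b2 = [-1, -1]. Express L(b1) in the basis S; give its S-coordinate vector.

Column 1 of [L]_S is the S-coordinate vector of L(b1).
In standard coordinates L(b1) = A b1 = [1, 1].
Converting to S: [1, 1] = 0·b1 - b2, so the coordinate vector is [0, -1].

[0, -1]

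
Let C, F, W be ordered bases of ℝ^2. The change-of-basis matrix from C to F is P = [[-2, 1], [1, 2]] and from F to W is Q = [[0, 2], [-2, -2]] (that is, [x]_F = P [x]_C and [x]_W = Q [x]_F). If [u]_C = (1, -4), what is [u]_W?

Apply P to get F-coordinates (-6, -7), then Q to get W-coordinates.
The result is [u]_W = (-14, 26).

(-14, 26)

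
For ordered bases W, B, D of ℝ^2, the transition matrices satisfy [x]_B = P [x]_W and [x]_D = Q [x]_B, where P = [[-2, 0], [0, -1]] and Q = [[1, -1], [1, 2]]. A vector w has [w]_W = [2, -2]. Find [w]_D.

Apply P to get B-coordinates [-4, 2], then Q to get D-coordinates.
The result is [w]_D = [-6, 0].

[-6, 0]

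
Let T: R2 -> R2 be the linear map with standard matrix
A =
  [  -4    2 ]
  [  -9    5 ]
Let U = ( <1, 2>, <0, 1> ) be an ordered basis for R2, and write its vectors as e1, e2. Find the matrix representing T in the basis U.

With P the matrix whose columns are e1, e2, [T]_U = P^(-1) A P.
Column by column: T(e1) = A e1 = <0, 1>; its U-coordinates <0, 1> give column 1.
Continuing for each basis vector yields [T]_U = [[0, 2], [1, 1]].

[[0, 2], [1, 1]]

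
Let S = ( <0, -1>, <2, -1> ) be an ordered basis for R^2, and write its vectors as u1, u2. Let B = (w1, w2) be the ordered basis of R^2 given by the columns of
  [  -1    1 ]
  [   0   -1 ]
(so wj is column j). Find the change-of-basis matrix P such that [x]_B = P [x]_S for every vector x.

[[1, -1], [1, 1]]

Column j of P is [uj]_B, since P maps S-coordinates to B-coordinates.
Expressing u1 in B: u1 = w1 + w2, so column 1 of P is <1, 1>.
Doing the same for each uj gives P = [[1, -1], [1, 1]].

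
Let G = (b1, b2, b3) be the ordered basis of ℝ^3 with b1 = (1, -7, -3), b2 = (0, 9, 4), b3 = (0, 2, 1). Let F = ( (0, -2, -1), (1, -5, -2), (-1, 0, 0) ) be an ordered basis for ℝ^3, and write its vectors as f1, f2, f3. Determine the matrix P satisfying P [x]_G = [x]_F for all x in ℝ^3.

Take x = bj: its G-coordinates are the j-th standard unit vector, so P e_j — column j of P — equals [bj]_F.
b1 = f1 + f2 + 0·f3, giving column 1 = (1, 1, 0); repeating for each j gives P = [[1, -2, -1], [1, -1, 0], [0, -1, 0]].

[[1, -2, -1], [1, -1, 0], [0, -1, 0]]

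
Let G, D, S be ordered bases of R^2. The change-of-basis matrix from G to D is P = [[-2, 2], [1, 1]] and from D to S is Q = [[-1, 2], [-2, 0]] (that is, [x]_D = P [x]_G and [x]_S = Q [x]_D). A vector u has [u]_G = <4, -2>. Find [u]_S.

First [u]_D = P [u]_G = <-12, 2>.
Then [u]_S = Q [u]_D = <16, 24>.

<16, 24>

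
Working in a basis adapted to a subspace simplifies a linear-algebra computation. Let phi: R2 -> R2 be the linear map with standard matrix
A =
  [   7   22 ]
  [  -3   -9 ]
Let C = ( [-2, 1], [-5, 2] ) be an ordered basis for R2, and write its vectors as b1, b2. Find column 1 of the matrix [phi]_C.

[1, -2]

Column 1 of [phi]_C is the C-coordinate vector of phi(b1).
In standard coordinates phi(b1) = A b1 = [8, -3].
Converting to C: [8, -3] = b1 - 2b2, so the coordinate vector is [1, -2].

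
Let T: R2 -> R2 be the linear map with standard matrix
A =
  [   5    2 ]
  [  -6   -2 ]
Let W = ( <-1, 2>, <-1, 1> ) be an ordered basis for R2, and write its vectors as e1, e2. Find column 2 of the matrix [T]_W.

<1, 2>

Compute T(e2) = A e2 = <-3, 4> in standard coordinates.
Then write this in W-coordinates: solve for y in y_1 e1 + y_2 e2 = <-3, 4>.
This gives y = <1, 2>, which is column 2 of [T]_W.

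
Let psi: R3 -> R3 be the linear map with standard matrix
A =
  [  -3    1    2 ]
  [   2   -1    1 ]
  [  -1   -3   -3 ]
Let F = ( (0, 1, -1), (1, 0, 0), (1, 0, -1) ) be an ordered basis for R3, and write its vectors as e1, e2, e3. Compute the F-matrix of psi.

The j-th column of [psi]_F is [psi(ej)]_F.
psi(e1) = A e1 = (-1, -2, 0) = -2e1 - 3e2 + 2e3, so column 1 is (-2, -3, 2).
Repeating for e2, e3 and assembling the columns gives [[-2, 2, 1], [-3, -2, -2], [2, -1, -3]].

[[-2, 2, 1], [-3, -2, -2], [2, -1, -3]]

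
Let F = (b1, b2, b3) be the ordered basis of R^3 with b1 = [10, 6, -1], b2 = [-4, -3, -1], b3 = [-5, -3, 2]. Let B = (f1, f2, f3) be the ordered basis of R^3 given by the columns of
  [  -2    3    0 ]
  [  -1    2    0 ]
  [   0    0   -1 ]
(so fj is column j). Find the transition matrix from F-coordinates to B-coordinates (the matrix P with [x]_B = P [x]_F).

Column j of P is [bj]_B, since P maps F-coordinates to B-coordinates.
Expressing b1 in B: b1 = -2f1 + 2f2 + f3, so column 1 of P is [-2, 2, 1].
Doing the same for each bj gives P = [[-2, -1, 1], [2, -2, -1], [1, 1, -2]].

[[-2, -1, 1], [2, -2, -1], [1, 1, -2]]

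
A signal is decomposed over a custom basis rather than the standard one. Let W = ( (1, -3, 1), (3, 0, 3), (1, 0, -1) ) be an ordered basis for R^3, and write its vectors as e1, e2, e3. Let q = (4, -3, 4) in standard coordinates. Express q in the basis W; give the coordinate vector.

(1, 1, 0)

We seek scalars with c_1 e1 + ... + c_3 e3 = q; equivalently solve M c = q where the columns of M are e1, ..., e3.
Gaussian elimination on [M | q] yields c = (1, 1, 0).
Check: e1 + e2 + 0·e3 = (4, -3, 4).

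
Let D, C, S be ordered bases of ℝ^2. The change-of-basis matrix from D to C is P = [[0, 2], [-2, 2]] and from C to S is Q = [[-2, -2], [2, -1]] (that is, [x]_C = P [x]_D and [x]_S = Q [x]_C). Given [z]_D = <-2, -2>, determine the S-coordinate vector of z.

Composing the changes, [z]_S = Q P [z]_D.
Q P = [[4, -8], [2, 2]]; applying this to <-2, -2> gives <8, -8>.

<8, -8>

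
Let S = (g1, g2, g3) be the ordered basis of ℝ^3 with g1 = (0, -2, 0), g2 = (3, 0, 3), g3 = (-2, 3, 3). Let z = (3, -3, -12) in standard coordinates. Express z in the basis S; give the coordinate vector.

[z]_S is the unique c with M c = z, where M has columns g1, ..., g3.
Gaussian elimination on [M | z] yields c = (-3, -1, -3).
Check: -3g1 - g2 - 3g3 = (3, -3, -12).

(-3, -1, -3)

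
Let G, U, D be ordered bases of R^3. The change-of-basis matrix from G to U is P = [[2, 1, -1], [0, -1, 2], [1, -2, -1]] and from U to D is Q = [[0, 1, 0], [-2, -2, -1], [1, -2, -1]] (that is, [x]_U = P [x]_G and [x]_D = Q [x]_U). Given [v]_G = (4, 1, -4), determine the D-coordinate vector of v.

Composing the changes, [v]_D = Q P [v]_G.
Q P = [[0, -1, 2], [-5, 2, -1], [1, 5, -4]]; applying this to (4, 1, -4) gives (-9, -14, 25).

(-9, -14, 25)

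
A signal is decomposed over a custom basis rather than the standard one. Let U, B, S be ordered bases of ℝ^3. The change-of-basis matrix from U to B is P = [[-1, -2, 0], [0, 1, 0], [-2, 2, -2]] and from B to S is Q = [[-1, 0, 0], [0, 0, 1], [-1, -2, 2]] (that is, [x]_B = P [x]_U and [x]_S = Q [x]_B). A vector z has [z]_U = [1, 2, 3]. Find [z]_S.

[5, -4, -7]

Composing the changes, [z]_S = Q P [z]_U.
Q P = [[1, 2, 0], [-2, 2, -2], [-3, 4, -4]]; applying this to [1, 2, 3] gives [5, -4, -7].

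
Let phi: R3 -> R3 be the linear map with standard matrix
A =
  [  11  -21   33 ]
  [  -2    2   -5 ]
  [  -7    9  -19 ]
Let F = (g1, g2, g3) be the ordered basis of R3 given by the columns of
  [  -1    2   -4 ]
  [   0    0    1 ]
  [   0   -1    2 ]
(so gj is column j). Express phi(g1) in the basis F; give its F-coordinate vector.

(-3, -3, 2)

Compute phi(g1) = A g1 = (-11, 2, 7) in standard coordinates.
Then write this in F-coordinates: solve for y in y_1 g1 + ... + y_3 g3 = (-11, 2, 7).
This gives y = (-3, -3, 2), which is column 1 of [phi]_F.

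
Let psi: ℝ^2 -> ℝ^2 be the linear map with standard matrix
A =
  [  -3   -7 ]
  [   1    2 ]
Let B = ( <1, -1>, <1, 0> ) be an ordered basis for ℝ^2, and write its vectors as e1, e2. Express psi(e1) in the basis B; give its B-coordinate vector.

<1, 3>

Compute psi(e1) = A e1 = <4, -1> in standard coordinates.
Then write this in B-coordinates: solve for y in y_1 e1 + y_2 e2 = <4, -1>.
This gives y = <1, 3>, which is column 1 of [psi]_B.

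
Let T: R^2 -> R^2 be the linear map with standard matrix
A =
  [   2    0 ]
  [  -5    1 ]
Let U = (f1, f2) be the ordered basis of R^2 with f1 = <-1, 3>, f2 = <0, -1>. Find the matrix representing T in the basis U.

With P the matrix whose columns are f1, f2, [T]_U = P^(-1) A P.
Column by column: T(f1) = A f1 = <-2, 8>; its U-coordinates <2, -2> give column 1.
Continuing for each basis vector yields [T]_U = [[2, 0], [-2, 1]].

[[2, 0], [-2, 1]]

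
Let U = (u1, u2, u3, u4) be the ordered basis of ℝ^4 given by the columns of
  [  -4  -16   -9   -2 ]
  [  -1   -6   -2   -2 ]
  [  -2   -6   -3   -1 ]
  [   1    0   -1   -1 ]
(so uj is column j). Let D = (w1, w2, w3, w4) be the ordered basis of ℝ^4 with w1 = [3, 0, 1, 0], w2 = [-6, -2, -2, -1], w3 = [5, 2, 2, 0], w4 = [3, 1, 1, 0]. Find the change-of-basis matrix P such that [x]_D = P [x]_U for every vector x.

Column j of P is [uj]_D, since P maps U-coordinates to D-coordinates.
Expressing u1 in D: u1 = -w1 - w2 - 2w3 + w4, so column 1 of P is [-1, -1, -2, 1].
Doing the same for each uj gives P = [[-1, 0, -1, 1], [-1, 0, 1, 1], [-2, -2, 0, -1], [1, -2, 0, 2]].

[[-1, 0, -1, 1], [-1, 0, 1, 1], [-2, -2, 0, -1], [1, -2, 0, 2]]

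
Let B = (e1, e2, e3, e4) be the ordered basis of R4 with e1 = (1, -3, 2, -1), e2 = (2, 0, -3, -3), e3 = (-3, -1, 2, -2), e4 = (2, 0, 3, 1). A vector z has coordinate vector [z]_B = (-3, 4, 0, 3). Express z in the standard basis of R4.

(11, 9, -9, -6)

z = M [z]_B, where M has columns e1, ..., e4.
Carrying out the matrix-vector product, z = (11, 9, -9, -6).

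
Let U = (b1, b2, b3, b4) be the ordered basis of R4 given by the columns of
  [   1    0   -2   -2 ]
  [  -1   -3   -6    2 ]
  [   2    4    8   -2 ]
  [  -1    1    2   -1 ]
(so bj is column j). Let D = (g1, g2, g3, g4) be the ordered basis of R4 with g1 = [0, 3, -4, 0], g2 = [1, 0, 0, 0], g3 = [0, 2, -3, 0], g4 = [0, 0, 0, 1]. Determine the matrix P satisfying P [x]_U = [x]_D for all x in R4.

Let M have columns bj and N have columns gj. Then for every x, N [x]_D = x = M [x]_U, so P = N^(-1) M.
Since det N = 1, N^(-1) has integer entries; multiplying gives P = [[1, -1, -2, 2], [1, 0, -2, -2], [-2, 0, 0, -2], [-1, 1, 2, -1]].

[[1, -1, -2, 2], [1, 0, -2, -2], [-2, 0, 0, -2], [-1, 1, 2, -1]]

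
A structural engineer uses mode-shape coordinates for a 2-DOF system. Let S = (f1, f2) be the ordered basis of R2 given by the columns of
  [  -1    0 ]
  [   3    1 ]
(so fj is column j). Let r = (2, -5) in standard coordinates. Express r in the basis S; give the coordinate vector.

[r]_S is the unique c with M c = r, where M has columns f1, f2.
System: -c_1 + 0c_2 = 2, 3c_1 + c_2 = -5; solving gives c_1 = -2, c_2 = 1.
Check: -2f1 + f2 = (2, -5).

(-2, 1)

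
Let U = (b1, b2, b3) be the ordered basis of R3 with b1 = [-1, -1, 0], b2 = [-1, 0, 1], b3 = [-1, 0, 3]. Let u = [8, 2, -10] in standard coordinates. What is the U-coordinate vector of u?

[-2, -4, -2]

Write u = c_1 b1 + ... + c_3 b3 and solve for the c_i.
Row-reducing the augmented matrix [M | u] gives c = (-2, -4, -2).
Check: -2b1 - 4b2 - 2b3 = [8, 2, -10].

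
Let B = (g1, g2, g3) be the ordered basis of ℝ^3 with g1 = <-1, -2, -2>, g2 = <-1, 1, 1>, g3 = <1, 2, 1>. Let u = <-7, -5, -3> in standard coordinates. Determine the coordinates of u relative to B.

<2, 3, -2>

We seek scalars with c_1 g1 + ... + c_3 g3 = u; equivalently solve M c = u where the columns of M are g1, ..., g3.
Row-reducing the augmented matrix [M | u] gives c = (2, 3, -2).
Check: 2g1 + 3g2 - 2g3 = <-7, -5, -3>.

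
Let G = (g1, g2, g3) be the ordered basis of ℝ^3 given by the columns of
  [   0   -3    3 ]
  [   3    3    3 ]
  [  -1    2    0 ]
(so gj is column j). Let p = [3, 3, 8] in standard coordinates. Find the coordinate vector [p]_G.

Write p = c_1 g1 + ... + c_3 g3 and solve for the c_i.
Row-reducing the augmented matrix [M | p] gives c = (-4, 2, 3).
Check: -4g1 + 2g2 + 3g3 = [3, 3, 8].

[-4, 2, 3]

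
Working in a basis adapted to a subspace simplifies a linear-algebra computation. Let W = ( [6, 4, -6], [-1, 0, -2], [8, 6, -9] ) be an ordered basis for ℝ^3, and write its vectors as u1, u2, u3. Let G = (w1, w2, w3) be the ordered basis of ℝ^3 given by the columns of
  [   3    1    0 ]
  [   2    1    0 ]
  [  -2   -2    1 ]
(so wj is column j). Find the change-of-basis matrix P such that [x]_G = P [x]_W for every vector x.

[[2, -1, 2], [0, 2, 2], [-2, 0, -1]]

Take x = uj: its W-coordinates are the j-th standard unit vector, so P e_j — column j of P — equals [uj]_G.
u1 = 2w1 + 0·w2 - 2w3, giving column 1 = [2, 0, -2]; repeating for each j gives P = [[2, -1, 2], [0, 2, 2], [-2, 0, -1]].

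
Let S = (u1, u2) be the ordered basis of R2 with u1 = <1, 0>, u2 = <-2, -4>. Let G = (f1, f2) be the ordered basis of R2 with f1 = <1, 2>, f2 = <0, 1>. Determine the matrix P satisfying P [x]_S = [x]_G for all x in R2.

[[1, -2], [-2, 0]]

Let M have columns uj and N have columns fj. Then for every x, N [x]_G = x = M [x]_S, so P = N^(-1) M.
Since det N = 1, N^(-1) has integer entries; multiplying gives P = [[1, -2], [-2, 0]].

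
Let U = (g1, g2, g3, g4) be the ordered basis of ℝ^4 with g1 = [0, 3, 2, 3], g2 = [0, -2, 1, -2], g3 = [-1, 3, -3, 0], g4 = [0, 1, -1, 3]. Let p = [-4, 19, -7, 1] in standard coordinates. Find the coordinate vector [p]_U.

[p]_U is the unique c with M c = p, where M has columns g1, ..., g4.
Row-reducing the augmented matrix [M | p] gives c = (2, -2, 4, -3).
Check: 2g1 - 2g2 + 4g3 - 3g4 = [-4, 19, -7, 1].

[2, -2, 4, -3]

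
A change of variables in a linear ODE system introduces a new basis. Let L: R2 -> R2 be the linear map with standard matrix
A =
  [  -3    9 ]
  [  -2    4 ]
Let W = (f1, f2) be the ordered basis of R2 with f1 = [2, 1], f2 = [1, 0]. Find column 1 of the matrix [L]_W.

Column 1 of [L]_W is the W-coordinate vector of L(f1).
In standard coordinates L(f1) = A f1 = [3, 0].
Converting to W: [3, 0] = 0·f1 + 3f2, so the coordinate vector is [0, 3].

[0, 3]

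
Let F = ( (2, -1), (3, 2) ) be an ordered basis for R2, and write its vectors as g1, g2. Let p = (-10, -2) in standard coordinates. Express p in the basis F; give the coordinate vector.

(-2, -2)

[p]_F is the unique c with M c = p, where M has columns g1, g2.
System: 2c_1 + 3c_2 = -10, -c_1 + 2c_2 = -2; solving gives c_1 = -2, c_2 = -2.
Check: -2g1 - 2g2 = (-10, -2).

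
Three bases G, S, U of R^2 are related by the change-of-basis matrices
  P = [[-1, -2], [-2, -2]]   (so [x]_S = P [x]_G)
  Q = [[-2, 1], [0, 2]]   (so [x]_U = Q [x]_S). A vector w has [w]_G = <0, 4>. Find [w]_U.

<8, -16>

First [w]_S = P [w]_G = <-8, -8>.
Then [w]_U = Q [w]_S = <8, -16>.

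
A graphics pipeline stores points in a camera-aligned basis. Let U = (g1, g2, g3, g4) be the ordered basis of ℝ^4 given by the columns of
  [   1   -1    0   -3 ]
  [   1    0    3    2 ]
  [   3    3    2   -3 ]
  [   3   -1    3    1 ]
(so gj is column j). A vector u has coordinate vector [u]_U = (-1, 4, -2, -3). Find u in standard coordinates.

(4, -13, 14, -16)

By definition u = -g1 + 4g2 - 2g3 - 3g4.
Summing componentwise gives (4, -13, 14, -16).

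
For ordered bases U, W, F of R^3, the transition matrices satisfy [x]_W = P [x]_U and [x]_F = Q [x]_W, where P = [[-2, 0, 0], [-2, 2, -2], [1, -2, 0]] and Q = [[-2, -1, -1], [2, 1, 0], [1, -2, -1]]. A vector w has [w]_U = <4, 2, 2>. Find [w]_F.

Composing the changes, [w]_F = Q P [w]_U.
Q P = [[5, 0, 2], [-6, 2, -2], [1, -2, 4]]; applying this to <4, 2, 2> gives <24, -24, 8>.

<24, -24, 8>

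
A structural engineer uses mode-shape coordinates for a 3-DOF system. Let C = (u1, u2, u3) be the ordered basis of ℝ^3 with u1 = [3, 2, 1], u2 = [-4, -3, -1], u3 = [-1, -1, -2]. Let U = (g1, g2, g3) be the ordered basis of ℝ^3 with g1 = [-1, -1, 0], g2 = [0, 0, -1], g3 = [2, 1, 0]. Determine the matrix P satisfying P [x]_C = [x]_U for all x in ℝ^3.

[[-1, 2, 1], [-1, 1, 2], [1, -1, 0]]

Take x = uj: its C-coordinates are the j-th standard unit vector, so P e_j — column j of P — equals [uj]_U.
u1 = -g1 - g2 + g3, giving column 1 = [-1, -1, 1]; repeating for each j gives P = [[-1, 2, 1], [-1, 1, 2], [1, -1, 0]].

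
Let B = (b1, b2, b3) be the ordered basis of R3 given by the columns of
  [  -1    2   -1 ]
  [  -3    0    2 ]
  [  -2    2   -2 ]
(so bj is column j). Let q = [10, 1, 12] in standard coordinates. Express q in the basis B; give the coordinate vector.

Write q = c_1 b1 + ... + c_3 b3 and solve for the c_i.
Solving this 3x3 system gives c = (-1, 4, -1).
Check: -b1 + 4b2 - b3 = [10, 1, 12].

[-1, 4, -1]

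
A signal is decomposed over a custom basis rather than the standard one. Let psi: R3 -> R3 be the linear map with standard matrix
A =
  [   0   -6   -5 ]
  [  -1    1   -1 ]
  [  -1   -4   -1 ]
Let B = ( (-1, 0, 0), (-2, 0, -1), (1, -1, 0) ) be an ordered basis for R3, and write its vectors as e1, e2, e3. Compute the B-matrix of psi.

The j-th column of [psi]_B is [psi(ej)]_B.
psi(e1) = A e1 = (0, 1, 1) = e1 - e2 - e3, so column 1 is (1, -1, -1).
Repeating for e2, e3 and assembling the columns gives [[1, -2, 2], [-1, -3, -3], [-1, -3, 2]].

[[1, -2, 2], [-1, -3, -3], [-1, -3, 2]]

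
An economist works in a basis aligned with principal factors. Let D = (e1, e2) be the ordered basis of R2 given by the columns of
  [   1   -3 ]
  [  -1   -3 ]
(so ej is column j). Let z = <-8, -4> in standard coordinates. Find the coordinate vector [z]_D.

[z]_D is the unique c with M c = z, where M has columns e1, e2.
System: c_1 - 3c_2 = -8, -c_1 - 3c_2 = -4; solving gives c_1 = -2, c_2 = 2.
Check: -2e1 + 2e2 = <-8, -4>.

<-2, 2>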